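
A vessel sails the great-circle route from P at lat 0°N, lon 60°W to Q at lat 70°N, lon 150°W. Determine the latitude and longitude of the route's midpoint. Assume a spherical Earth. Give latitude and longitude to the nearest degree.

≈ lat 42°N, lon 79°W

Convert each endpoint to a unit vector on the sphere (x = cos φ cos λ, y = cos φ sin λ, z = sin φ).
The central angle between the endpoints is δ = arccos(p₁·p₂) ≈ 1.571 rad (90.0°).
Interpolate at f = 1/2 with slerp weights a = sin((1−f)δ)/sin δ ≈ 0.707, b = sin(fδ)/sin δ ≈ 0.707.
p = a·p₁ + b·p₂ ≈ (0.144, -0.733, 0.664); φ = arcsin(p_z) ≈ 41.64°, λ = atan2(p_y, p_x) ≈ -78.88°.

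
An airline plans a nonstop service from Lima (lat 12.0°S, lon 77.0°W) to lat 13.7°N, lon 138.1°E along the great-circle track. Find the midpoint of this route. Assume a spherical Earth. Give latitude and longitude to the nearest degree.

≈ lat 3°N, lon 149°W

From cos δ = sin φ₁ sin φ₂ + cos φ₁ cos φ₂ cos Δλ, the central angle is δ ≈ 2.544 rad (145.8°).
Interpolate at f = 1/2 with slerp weights a = sin((1−f)δ)/sin δ ≈ 1.699, b = sin(fδ)/sin δ ≈ 1.699.
p = a·p₁ + b·p₂ ≈ (-0.855, -0.517, 0.049); φ = arcsin(p_z) ≈ 2.82°, λ = atan2(p_y, p_x) ≈ -148.84°.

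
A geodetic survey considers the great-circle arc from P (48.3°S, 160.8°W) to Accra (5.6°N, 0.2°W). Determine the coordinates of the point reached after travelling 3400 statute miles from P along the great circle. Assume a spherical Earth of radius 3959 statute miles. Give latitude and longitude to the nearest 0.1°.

≈ (69.2°S, 60.0°W)

Convert each endpoint to a unit vector on the sphere (x = cos φ cos λ, y = cos φ sin λ, z = sin φ).
The central angle between the endpoints is δ = arccos(p₁·p₂) ≈ 2.342 rad (134.2°). The total great-circle distance is δ·R ≈ 2.342 × 3959 ≈ 9274 mi, so the target fraction is f = 3400/9274 ≈ 0.367.
Interpolate at f ≈ 0.367 with slerp weights a = sin((1−f)δ)/sin δ ≈ 1.390, b = sin(fδ)/sin δ ≈ 1.056.
p = a·p₁ + b·p₂ ≈ (0.178, -0.308, -0.935); φ = arcsin(p_z) ≈ -69.17°, λ = atan2(p_y, p_x) ≈ -59.95°.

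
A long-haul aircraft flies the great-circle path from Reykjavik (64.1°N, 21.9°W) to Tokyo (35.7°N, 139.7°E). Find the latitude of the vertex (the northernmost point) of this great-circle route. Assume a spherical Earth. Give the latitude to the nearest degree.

≈ 83°N

The great circle lies in the plane with unit normal n̂ = (p₁ × p₂)/|p₁ × p₂|.
Here n̂_z ≈ +0.114; the vertex latitude is φ_max = arccos|n̂_z| ≈ 83.5°.
Check via Clairaut: cos φ_max = |cos φ₁| · sin C = cos(64.1°)·sin(15.1°) ≈ 0.114, again giving ≈ 83.5°.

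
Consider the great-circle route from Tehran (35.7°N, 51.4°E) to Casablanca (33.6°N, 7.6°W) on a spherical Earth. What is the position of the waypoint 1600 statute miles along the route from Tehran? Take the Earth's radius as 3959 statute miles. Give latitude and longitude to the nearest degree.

≈ 38°N, 22°E

The haversine formula gives a central angle δ ≈ 0.835 rad (47.8°) between the endpoints. The total great-circle distance is δ·R ≈ 0.835 × 3959 ≈ 3305 mi, so the target fraction is f = 1600/3305 ≈ 0.484.
Interpolate at f ≈ 0.484 with slerp weights a = sin((1−f)δ)/sin δ ≈ 0.563, b = sin(fδ)/sin δ ≈ 0.531.
p = a·p₁ + b·p₂ ≈ (0.723, 0.299, 0.622); φ = arcsin(p_z) ≈ 38.48°, λ = atan2(p_y, p_x) ≈ 22.46°.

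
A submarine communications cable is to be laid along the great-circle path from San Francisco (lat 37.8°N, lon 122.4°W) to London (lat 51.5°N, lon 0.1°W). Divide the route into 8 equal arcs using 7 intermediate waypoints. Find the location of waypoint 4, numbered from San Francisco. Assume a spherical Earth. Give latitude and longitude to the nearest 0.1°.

≈ lat 63.5°N, lon 73.4°W

Write both endpoints as unit vectors p₁, p₂ with components (cos φ cos λ, cos φ sin λ, sin φ).
The central angle between the endpoints is δ = arccos(p₁·p₂) ≈ 1.352 rad (77.5°).
Interpolate at f = 4/8 with slerp weights a = sin((1−f)δ)/sin δ ≈ 0.641, b = sin(fδ)/sin δ ≈ 0.641.
p = a·p₁ + b·p₂ ≈ (0.128, -0.428, 0.895); φ = arcsin(p_z) ≈ 63.45°, λ = atan2(p_y, p_x) ≈ -73.41°.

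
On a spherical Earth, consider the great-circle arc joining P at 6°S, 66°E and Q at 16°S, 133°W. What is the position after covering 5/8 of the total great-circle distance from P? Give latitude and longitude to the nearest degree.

Convert each endpoint to a unit vector on the sphere (x = cos φ cos λ, y = cos φ sin λ, z = sin φ).
The central angle between the endpoints is δ = arccos(p₁·p₂) ≈ 2.636 rad (151.1°).
Interpolate at f = 5/8 with slerp weights a = sin((1−f)δ)/sin δ ≈ 1.726, b = sin(fδ)/sin δ ≈ 2.060.
p = a·p₁ + b·p₂ ≈ (-0.652, 0.120, -0.748); φ = arcsin(p_z) ≈ -48.44°, λ = atan2(p_y, p_x) ≈ 169.60°.

≈ 48°S, 170°E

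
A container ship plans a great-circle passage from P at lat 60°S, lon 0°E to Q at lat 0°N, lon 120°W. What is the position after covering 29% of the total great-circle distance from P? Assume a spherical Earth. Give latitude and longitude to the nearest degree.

≈ lat 59°S, lon 62°W

The haversine formula gives a central angle δ ≈ 1.823 rad (104.5°) between the endpoints.
Interpolate at f = 0.29 with slerp weights a = sin((1−f)δ)/sin δ ≈ 0.994, b = sin(fδ)/sin δ ≈ 0.521.
p = a·p₁ + b·p₂ ≈ (0.236, -0.451, -0.861); φ = arcsin(p_z) ≈ -59.38°, λ = atan2(p_y, p_x) ≈ -62.36°.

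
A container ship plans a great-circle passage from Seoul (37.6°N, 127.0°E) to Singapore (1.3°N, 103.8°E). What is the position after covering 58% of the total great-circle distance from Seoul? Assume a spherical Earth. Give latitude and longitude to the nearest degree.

≈ 17°N, 112°E

Convert each endpoint to a unit vector on the sphere (x = cos φ cos λ, y = cos φ sin λ, z = sin φ).
The central angle between the endpoints is δ = arccos(p₁·p₂) ≈ 0.735 rad (42.1°).
Interpolate at f = 0.58 with slerp weights a = sin((1−f)δ)/sin δ ≈ 0.453, b = sin(fδ)/sin δ ≈ 0.617.
p = a·p₁ + b·p₂ ≈ (-0.363, 0.885, 0.290); φ = arcsin(p_z) ≈ 16.88°, λ = atan2(p_y, p_x) ≈ 112.30°.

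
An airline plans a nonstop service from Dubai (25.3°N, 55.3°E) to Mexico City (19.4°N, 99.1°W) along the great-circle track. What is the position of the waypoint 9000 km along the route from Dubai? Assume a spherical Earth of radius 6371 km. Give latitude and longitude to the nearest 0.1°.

≈ 55.9°N, 57.5°W

Write both endpoints as unit vectors p₁, p₂ with components (cos φ cos λ, cos φ sin λ, sin φ).
The central angle between the endpoints is δ = arccos(p₁·p₂) ≈ 2.249 rad (128.8°). The total great-circle distance is δ·R ≈ 2.249 × 6371 ≈ 14326 km, so the target fraction is f = 9000/14326 ≈ 0.628.
Interpolate at f ≈ 0.628 with slerp weights a = sin((1−f)δ)/sin δ ≈ 0.952, b = sin(fδ)/sin δ ≈ 1.268.
p = a·p₁ + b·p₂ ≈ (0.301, -0.473, 0.828); φ = arcsin(p_z) ≈ 55.91°, λ = atan2(p_y, p_x) ≈ -57.51°.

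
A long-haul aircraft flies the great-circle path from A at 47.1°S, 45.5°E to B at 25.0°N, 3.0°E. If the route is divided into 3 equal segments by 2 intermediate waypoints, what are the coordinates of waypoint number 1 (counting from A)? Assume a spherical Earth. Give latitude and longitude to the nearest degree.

From cos δ = sin φ₁ sin φ₂ + cos φ₁ cos φ₂ cos Δλ, the central angle is δ ≈ 1.425 rad (81.6°).
Interpolate at f = 1/3 with slerp weights a = sin((1−f)δ)/sin δ ≈ 0.822, b = sin(fδ)/sin δ ≈ 0.462.
p = a·p₁ + b·p₂ ≈ (0.811, 0.421, -0.407); φ = arcsin(p_z) ≈ -24.01°, λ = atan2(p_y, p_x) ≈ 27.45°.

≈ 24°S, 27°E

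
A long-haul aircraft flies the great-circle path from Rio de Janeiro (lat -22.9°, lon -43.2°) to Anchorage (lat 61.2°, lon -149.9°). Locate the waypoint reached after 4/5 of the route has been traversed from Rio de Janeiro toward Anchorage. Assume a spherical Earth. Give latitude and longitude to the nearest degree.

Convert each endpoint to a unit vector on the sphere (x = cos φ cos λ, y = cos φ sin λ, z = sin φ).
The central angle between the endpoints is δ = arccos(p₁·p₂) ≈ 2.058 rad (117.9°).
Interpolate at f = 4/5 with slerp weights a = sin((1−f)δ)/sin δ ≈ 0.453, b = sin(fδ)/sin δ ≈ 1.129.
p = a·p₁ + b·p₂ ≈ (-0.166, -0.558, 0.813); φ = arcsin(p_z) ≈ 54.37°, λ = atan2(p_y, p_x) ≈ -106.58°.

≈ lat 54°, lon -107°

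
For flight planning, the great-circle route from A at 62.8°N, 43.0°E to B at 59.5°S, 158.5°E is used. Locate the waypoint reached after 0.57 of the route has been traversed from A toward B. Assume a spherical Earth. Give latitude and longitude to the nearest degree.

≈ 6°S, 110°E

Write both endpoints as unit vectors p₁, p₂ with components (cos φ cos λ, cos φ sin λ, sin φ).
The central angle between the endpoints is δ = arccos(p₁·p₂) ≈ 2.618 rad (150.0°).
Interpolate at f = 0.57 with slerp weights a = sin((1−f)δ)/sin δ ≈ 1.807, b = sin(fδ)/sin δ ≈ 1.995.
p = a·p₁ + b·p₂ ≈ (-0.338, 0.934, -0.112); φ = arcsin(p_z) ≈ -6.45°, λ = atan2(p_y, p_x) ≈ 109.90°.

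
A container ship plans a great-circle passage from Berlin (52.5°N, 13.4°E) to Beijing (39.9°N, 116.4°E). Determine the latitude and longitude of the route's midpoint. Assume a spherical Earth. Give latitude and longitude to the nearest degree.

The haversine formula gives a central angle δ ≈ 1.155 rad (66.2°) between the endpoints.
Interpolate at f = 1/2 with slerp weights a = sin((1−f)δ)/sin δ ≈ 0.597, b = sin(fδ)/sin δ ≈ 0.597.
p = a·p₁ + b·p₂ ≈ (0.150, 0.494, 0.856); φ = arcsin(p_z) ≈ 58.90°, λ = atan2(p_y, p_x) ≈ 73.14°.

≈ 59°N, 73°E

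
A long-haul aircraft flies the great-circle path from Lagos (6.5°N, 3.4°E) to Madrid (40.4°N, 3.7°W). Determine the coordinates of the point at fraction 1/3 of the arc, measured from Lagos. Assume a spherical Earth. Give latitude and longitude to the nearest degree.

Write both endpoints as unit vectors p₁, p₂ with components (cos φ cos λ, cos φ sin λ, sin φ).
The central angle between the endpoints is δ = arccos(p₁·p₂) ≈ 0.602 rad (34.5°).
Interpolate at f = 1/3 with slerp weights a = sin((1−f)δ)/sin δ ≈ 0.690, b = sin(fδ)/sin δ ≈ 0.352.
p = a·p₁ + b·p₂ ≈ (0.952, 0.023, 0.306); φ = arcsin(p_z) ≈ 17.83°, λ = atan2(p_y, p_x) ≈ 1.41°.

≈ (18°N, 1°E)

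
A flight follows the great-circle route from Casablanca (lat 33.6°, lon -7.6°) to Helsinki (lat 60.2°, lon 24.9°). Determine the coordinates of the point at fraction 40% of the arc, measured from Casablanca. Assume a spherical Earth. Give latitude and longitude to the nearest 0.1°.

The haversine formula gives a central angle δ ≈ 0.593 rad (34.0°) between the endpoints.
Interpolate at f = 0.40 with slerp weights a = sin((1−f)δ)/sin δ ≈ 0.623, b = sin(fδ)/sin δ ≈ 0.420.
p = a·p₁ + b·p₂ ≈ (0.704, 0.019, 0.710); φ = arcsin(p_z) ≈ 45.22°, λ = atan2(p_y, p_x) ≈ 1.57°.

≈ lat 45.2°, lon 1.6°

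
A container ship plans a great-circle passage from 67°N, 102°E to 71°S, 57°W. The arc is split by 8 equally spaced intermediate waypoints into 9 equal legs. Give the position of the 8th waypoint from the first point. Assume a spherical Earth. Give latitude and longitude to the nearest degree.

≈ 68°S, 1°W

Convert each endpoint to a unit vector on the sphere (x = cos φ cos λ, y = cos φ sin λ, z = sin φ).
The central angle between the endpoints is δ = arccos(p₁·p₂) ≈ 2.994 rad (171.5°).
Interpolate at f = 8/9 with slerp weights a = sin((1−f)δ)/sin δ ≈ 2.219, b = sin(fδ)/sin δ ≈ 3.140.
p = a·p₁ + b·p₂ ≈ (0.377, -0.009, -0.926); φ = arcsin(p_z) ≈ -67.87°, λ = atan2(p_y, p_x) ≈ -1.41°.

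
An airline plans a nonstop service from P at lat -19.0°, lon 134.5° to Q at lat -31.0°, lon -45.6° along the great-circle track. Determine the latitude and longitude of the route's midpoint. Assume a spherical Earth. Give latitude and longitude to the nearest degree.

Convert each endpoint to a unit vector on the sphere (x = cos φ cos λ, y = cos φ sin λ, z = sin φ).
The central angle between the endpoints is δ = arccos(p₁·p₂) ≈ 2.269 rad (130.0°).
Interpolate at f = 1/2 with slerp weights a = sin((1−f)δ)/sin δ ≈ 1.183, b = sin(fδ)/sin δ ≈ 1.183.
p = a·p₁ + b·p₂ ≈ (-0.075, 0.073, -0.995); φ = arcsin(p_z) ≈ -84.00°, λ = atan2(p_y, p_x) ≈ 135.47°.

≈ lat -84°, lon 135°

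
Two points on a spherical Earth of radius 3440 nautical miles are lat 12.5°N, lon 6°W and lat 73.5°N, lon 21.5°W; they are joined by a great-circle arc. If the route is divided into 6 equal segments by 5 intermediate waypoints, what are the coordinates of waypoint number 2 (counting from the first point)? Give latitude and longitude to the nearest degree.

≈ lat 33°N, lon 8°W

The haversine formula gives a central angle δ ≈ 1.076 rad (61.7°) between the endpoints.
Interpolate at f = 2/6 with slerp weights a = sin((1−f)δ)/sin δ ≈ 0.747, b = sin(fδ)/sin δ ≈ 0.399.
p = a·p₁ + b·p₂ ≈ (0.831, -0.118, 0.544); φ = arcsin(p_z) ≈ 32.97°, λ = atan2(p_y, p_x) ≈ -8.07°.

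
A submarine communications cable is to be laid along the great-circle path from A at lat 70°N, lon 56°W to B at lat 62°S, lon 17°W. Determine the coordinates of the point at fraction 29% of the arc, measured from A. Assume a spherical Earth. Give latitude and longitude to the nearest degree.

≈ lat 32°N, lon 38°W

The haversine formula gives a central angle δ ≈ 2.353 rad (134.8°) between the endpoints.
Interpolate at f = 0.29 with slerp weights a = sin((1−f)δ)/sin δ ≈ 1.403, b = sin(fδ)/sin δ ≈ 0.889.
p = a·p₁ + b·p₂ ≈ (0.667, -0.520, 0.533); φ = arcsin(p_z) ≈ 32.22°, λ = atan2(p_y, p_x) ≈ -37.91°.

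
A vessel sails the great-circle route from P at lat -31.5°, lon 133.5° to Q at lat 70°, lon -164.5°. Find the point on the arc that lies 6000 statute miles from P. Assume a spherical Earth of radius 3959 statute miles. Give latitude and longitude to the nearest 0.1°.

The haversine formula gives a central angle δ ≈ 1.933 rad (110.7°) between the endpoints. The total great-circle distance is δ·R ≈ 1.933 × 3959 ≈ 7652 mi, so the target fraction is f = 6000/7652 ≈ 0.784.
Interpolate at f ≈ 0.784 with slerp weights a = sin((1−f)δ)/sin δ ≈ 0.433, b = sin(fδ)/sin δ ≈ 1.068.
p = a·p₁ + b·p₂ ≈ (-0.606, 0.170, 0.777); φ = arcsin(p_z) ≈ 50.98°, λ = atan2(p_y, p_x) ≈ 164.30°.

≈ lat 51.0°, lon 164.3°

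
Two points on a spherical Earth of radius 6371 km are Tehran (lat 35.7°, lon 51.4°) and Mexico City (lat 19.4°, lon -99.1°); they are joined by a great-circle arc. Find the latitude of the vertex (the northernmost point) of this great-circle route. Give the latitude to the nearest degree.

≈ 65°

The great circle lies in the plane with unit normal n̂ = (p₁ × p₂)/|p₁ × p₂|.
Here n̂_z ≈ -0.428; the vertex latitude is φ_max = arccos|n̂_z| ≈ 64.7°.
Check via Clairaut: cos φ_max = |cos φ₁| · sin C = cos(35.7°)·sin(31.8°) ≈ 0.428, again giving ≈ 64.7°.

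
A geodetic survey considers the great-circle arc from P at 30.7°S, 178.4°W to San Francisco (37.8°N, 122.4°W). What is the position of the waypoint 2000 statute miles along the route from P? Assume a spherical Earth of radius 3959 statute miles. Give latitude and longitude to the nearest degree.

≈ 8°S, 160°W

The haversine formula gives a central angle δ ≈ 1.504 rad (86.2°) between the endpoints. The total great-circle distance is δ·R ≈ 1.504 × 3959 ≈ 5953 mi, so the target fraction is f = 2000/5953 ≈ 0.336.
Interpolate at f ≈ 0.336 with slerp weights a = sin((1−f)δ)/sin δ ≈ 0.843, b = sin(fδ)/sin δ ≈ 0.485.
p = a·p₁ + b·p₂ ≈ (-0.930, -0.344, -0.133); φ = arcsin(p_z) ≈ -7.64°, λ = atan2(p_y, p_x) ≈ -159.70°.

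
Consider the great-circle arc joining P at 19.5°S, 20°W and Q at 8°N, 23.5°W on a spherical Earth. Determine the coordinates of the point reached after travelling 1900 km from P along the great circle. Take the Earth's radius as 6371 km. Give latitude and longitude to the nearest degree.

≈ 3°S, 22°W

From cos δ = sin φ₁ sin φ₂ + cos φ₁ cos φ₂ cos Δλ, the central angle is δ ≈ 0.484 rad (27.7°). The total great-circle distance is δ·R ≈ 0.484 × 6371 ≈ 3082 km, so the target fraction is f = 1900/3082 ≈ 0.617.
Interpolate at f ≈ 0.617 with slerp weights a = sin((1−f)δ)/sin δ ≈ 0.397, b = sin(fδ)/sin δ ≈ 0.632.
p = a·p₁ + b·p₂ ≈ (0.925, -0.377, -0.044); φ = arcsin(p_z) ≈ -2.55°, λ = atan2(p_y, p_x) ≈ -22.19°.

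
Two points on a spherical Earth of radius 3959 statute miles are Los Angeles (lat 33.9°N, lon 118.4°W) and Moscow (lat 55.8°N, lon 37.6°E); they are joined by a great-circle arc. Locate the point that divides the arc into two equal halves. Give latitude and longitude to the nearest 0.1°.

≈ lat 74.3°N, lon 82.6°W

The haversine formula gives a central angle δ ≈ 1.536 rad (88.0°) between the endpoints.
Interpolate at f = 1/2 with slerp weights a = sin((1−f)δ)/sin δ ≈ 0.695, b = sin(fδ)/sin δ ≈ 0.695.
p = a·p₁ + b·p₂ ≈ (0.035, -0.269, 0.962); φ = arcsin(p_z) ≈ 74.25°, λ = atan2(p_y, p_x) ≈ -82.56°.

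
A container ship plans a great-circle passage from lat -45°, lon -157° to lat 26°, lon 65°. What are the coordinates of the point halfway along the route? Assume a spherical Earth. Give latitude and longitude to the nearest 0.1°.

Write both endpoints as unit vectors p₁, p₂ with components (cos φ cos λ, cos φ sin λ, sin φ).
The central angle between the endpoints is δ = arccos(p₁·p₂) ≈ 2.469 rad (141.5°).
Interpolate at f = 1/2 with slerp weights a = sin((1−f)δ)/sin δ ≈ 1.515, b = sin(fδ)/sin δ ≈ 1.515.
p = a·p₁ + b·p₂ ≈ (-0.411, 0.816, -0.407); φ = arcsin(p_z) ≈ -24.03°, λ = atan2(p_y, p_x) ≈ 116.73°.

≈ lat -24.0°, lon 116.7°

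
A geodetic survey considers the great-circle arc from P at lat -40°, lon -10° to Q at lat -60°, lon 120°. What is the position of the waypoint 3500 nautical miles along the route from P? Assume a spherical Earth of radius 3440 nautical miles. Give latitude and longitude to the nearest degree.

≈ lat -69°, lon 96°

The haversine formula gives a central angle δ ≈ 1.255 rad (71.9°) between the endpoints. The total great-circle distance is δ·R ≈ 1.255 × 3440 ≈ 4318 nmi, so the target fraction is f = 3500/4318 ≈ 0.811.
Interpolate at f ≈ 0.811 with slerp weights a = sin((1−f)δ)/sin δ ≈ 0.248, b = sin(fδ)/sin δ ≈ 0.895.
p = a·p₁ + b·p₂ ≈ (-0.037, 0.355, -0.934); φ = arcsin(p_z) ≈ -69.11°, λ = atan2(p_y, p_x) ≈ 95.94°.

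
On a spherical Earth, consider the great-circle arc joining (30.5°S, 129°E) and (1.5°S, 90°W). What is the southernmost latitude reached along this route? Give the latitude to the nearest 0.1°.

The great circle lies in the plane with unit normal n̂ = (p₁ × p₂)/|p₁ × p₂|.
Here n̂_z ≈ +0.718; the vertex latitude is φ_max = arccos|n̂_z| ≈ 44.1°.
Check via Clairaut: cos φ_max = |cos φ₁| · sin C = cos(30.5°)·sin(123.5°) ≈ 0.718, again giving ≈ 44.1°.

≈ 44.1°S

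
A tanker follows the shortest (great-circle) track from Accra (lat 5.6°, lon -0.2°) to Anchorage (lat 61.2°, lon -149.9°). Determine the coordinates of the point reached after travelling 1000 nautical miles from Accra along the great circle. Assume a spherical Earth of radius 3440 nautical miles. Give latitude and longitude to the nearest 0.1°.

≈ lat 21.7°, lon -4.8°

Write both endpoints as unit vectors p₁, p₂ with components (cos φ cos λ, cos φ sin λ, sin φ).
The central angle between the endpoints is δ = arccos(p₁·p₂) ≈ 1.905 rad (109.2°). The total great-circle distance is δ·R ≈ 1.905 × 3440 ≈ 6555 nmi, so the target fraction is f = 1000/6555 ≈ 0.153.
Interpolate at f ≈ 0.153 with slerp weights a = sin((1−f)δ)/sin δ ≈ 1.058, b = sin(fδ)/sin δ ≈ 0.303.
p = a·p₁ + b·p₂ ≈ (0.926, -0.077, 0.369); φ = arcsin(p_z) ≈ 21.66°, λ = atan2(p_y, p_x) ≈ -4.75°.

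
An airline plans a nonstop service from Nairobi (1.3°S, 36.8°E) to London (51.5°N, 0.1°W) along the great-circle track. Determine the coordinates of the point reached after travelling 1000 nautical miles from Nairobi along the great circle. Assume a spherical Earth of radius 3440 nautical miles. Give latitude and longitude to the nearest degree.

≈ 14°N, 30°E

Convert each endpoint to a unit vector on the sphere (x = cos φ cos λ, y = cos φ sin λ, z = sin φ).
The central angle between the endpoints is δ = arccos(p₁·p₂) ≈ 1.070 rad (61.3°). The total great-circle distance is δ·R ≈ 1.070 × 3440 ≈ 3682 nmi, so the target fraction is f = 1000/3682 ≈ 0.272.
Interpolate at f ≈ 0.272 with slerp weights a = sin((1−f)δ)/sin δ ≈ 0.801, b = sin(fδ)/sin δ ≈ 0.327.
p = a·p₁ + b·p₂ ≈ (0.845, 0.479, 0.238); φ = arcsin(p_z) ≈ 13.74°, λ = atan2(p_y, p_x) ≈ 29.58°.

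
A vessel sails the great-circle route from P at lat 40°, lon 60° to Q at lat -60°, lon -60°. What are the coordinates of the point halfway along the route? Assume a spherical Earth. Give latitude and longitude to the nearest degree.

≈ lat -18°, lon 20°

The haversine formula gives a central angle δ ≈ 2.416 rad (138.4°) between the endpoints.
Interpolate at f = 1/2 with slerp weights a = sin((1−f)δ)/sin δ ≈ 1.409, b = sin(fδ)/sin δ ≈ 1.409.
p = a·p₁ + b·p₂ ≈ (0.892, 0.325, -0.315); φ = arcsin(p_z) ≈ -18.33°, λ = atan2(p_y, p_x) ≈ 20.00°.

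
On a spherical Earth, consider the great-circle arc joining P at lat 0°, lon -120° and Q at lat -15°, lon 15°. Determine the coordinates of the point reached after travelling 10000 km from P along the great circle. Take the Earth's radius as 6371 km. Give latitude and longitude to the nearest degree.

The haversine formula gives a central angle δ ≈ 2.323 rad (133.1°) between the endpoints. The total great-circle distance is δ·R ≈ 2.323 × 6371 ≈ 14798 km, so the target fraction is f = 10000/14798 ≈ 0.676.
Interpolate at f ≈ 0.676 with slerp weights a = sin((1−f)δ)/sin δ ≈ 0.936, b = sin(fδ)/sin δ ≈ 1.369.
p = a·p₁ + b·p₂ ≈ (0.809, -0.469, -0.354); φ = arcsin(p_z) ≈ -20.75°, λ = atan2(p_y, p_x) ≈ -30.07°.

≈ lat -21°, lon -30°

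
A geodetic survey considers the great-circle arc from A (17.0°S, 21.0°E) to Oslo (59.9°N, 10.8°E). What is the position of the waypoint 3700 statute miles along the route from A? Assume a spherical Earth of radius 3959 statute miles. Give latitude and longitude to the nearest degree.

Convert each endpoint to a unit vector on the sphere (x = cos φ cos λ, y = cos φ sin λ, z = sin φ).
The central angle between the endpoints is δ = arccos(p₁·p₂) ≈ 1.350 rad (77.3°). The total great-circle distance is δ·R ≈ 1.350 × 3959 ≈ 5344 mi, so the target fraction is f = 3700/5344 ≈ 0.692.
Interpolate at f ≈ 0.692 with slerp weights a = sin((1−f)δ)/sin δ ≈ 0.414, b = sin(fδ)/sin δ ≈ 0.824.
p = a·p₁ + b·p₂ ≈ (0.775, 0.219, 0.592); φ = arcsin(p_z) ≈ 36.32°, λ = atan2(p_y, p_x) ≈ 15.79°.

≈ (36°N, 16°E)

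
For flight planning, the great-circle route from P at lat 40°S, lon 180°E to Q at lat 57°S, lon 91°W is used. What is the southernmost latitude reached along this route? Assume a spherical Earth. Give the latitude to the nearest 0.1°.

≈ 60.1°S

The great circle lies in the plane with unit normal n̂ = (p₁ × p₂)/|p₁ × p₂|.
Here n̂_z ≈ +0.498; the vertex latitude is φ_max = arccos|n̂_z| ≈ 60.1°.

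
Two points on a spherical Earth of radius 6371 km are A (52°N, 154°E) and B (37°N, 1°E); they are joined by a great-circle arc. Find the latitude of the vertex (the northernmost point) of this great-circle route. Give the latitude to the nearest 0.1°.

≈ 77.1°N

The great circle lies in the plane with unit normal n̂ = (p₁ × p₂)/|p₁ × p₂|.
Here n̂_z ≈ -0.223; the vertex latitude is φ_max = arccos|n̂_z| ≈ 77.1°.
Check via Clairaut: cos φ_max = |cos φ₁| · sin C = cos(52.0°)·sin(21.3°) ≈ 0.223, again giving ≈ 77.1°.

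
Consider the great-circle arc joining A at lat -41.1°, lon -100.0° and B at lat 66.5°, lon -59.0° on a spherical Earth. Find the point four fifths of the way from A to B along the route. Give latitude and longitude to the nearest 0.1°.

The haversine formula gives a central angle δ ≈ 1.956 rad (112.1°) between the endpoints.
Interpolate at f = 4/5 with slerp weights a = sin((1−f)δ)/sin δ ≈ 0.412, b = sin(fδ)/sin δ ≈ 1.079.
p = a·p₁ + b·p₂ ≈ (0.168, -0.674, 0.719); φ = arcsin(p_z) ≈ 45.98°, λ = atan2(p_y, p_x) ≈ -76.03°.

≈ lat 46.0°, lon -76.0°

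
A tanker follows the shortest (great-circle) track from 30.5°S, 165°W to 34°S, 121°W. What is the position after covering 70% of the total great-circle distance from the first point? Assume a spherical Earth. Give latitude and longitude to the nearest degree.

Convert each endpoint to a unit vector on the sphere (x = cos φ cos λ, y = cos φ sin λ, z = sin φ).
The central angle between the endpoints is δ = arccos(p₁·p₂) ≈ 0.647 rad (37.1°).
Interpolate at f = 0.70 with slerp weights a = sin((1−f)δ)/sin δ ≈ 0.320, b = sin(fδ)/sin δ ≈ 0.726.
p = a·p₁ + b·p₂ ≈ (-0.576, -0.587, -0.568); φ = arcsin(p_z) ≈ -34.64°, λ = atan2(p_y, p_x) ≈ -134.46°.

≈ 35°S, 134°W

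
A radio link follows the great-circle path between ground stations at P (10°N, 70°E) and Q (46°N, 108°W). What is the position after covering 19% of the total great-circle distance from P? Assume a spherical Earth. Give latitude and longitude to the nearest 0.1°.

≈ (33.5°N, 69.2°E)

Convert each endpoint to a unit vector on the sphere (x = cos φ cos λ, y = cos φ sin λ, z = sin φ).
The central angle between the endpoints is δ = arccos(p₁·p₂) ≈ 2.164 rad (124.0°).
Interpolate at f = 0.19 with slerp weights a = sin((1−f)δ)/sin δ ≈ 1.186, b = sin(fδ)/sin δ ≈ 0.482.
p = a·p₁ + b·p₂ ≈ (0.296, 0.779, 0.553); φ = arcsin(p_z) ≈ 33.54°, λ = atan2(p_y, p_x) ≈ 69.20°.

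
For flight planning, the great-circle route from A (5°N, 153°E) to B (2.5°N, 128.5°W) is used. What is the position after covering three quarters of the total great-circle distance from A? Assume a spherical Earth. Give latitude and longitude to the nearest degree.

≈ (4°N, 148°W)

From cos δ = sin φ₁ sin φ₂ + cos φ₁ cos φ₂ cos Δλ, the central angle is δ ≈ 1.367 rad (78.3°).
Interpolate at f = 3/4 with slerp weights a = sin((1−f)δ)/sin δ ≈ 0.342, b = sin(fδ)/sin δ ≈ 0.873.
p = a·p₁ + b·p₂ ≈ (-0.847, -0.528, 0.068); φ = arcsin(p_z) ≈ 3.89°, λ = atan2(p_y, p_x) ≈ -148.06°.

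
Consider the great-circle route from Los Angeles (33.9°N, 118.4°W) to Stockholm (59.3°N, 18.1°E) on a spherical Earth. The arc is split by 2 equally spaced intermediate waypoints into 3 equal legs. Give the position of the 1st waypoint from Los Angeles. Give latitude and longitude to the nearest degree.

From cos δ = sin φ₁ sin φ₂ + cos φ₁ cos φ₂ cos Δλ, the central angle is δ ≈ 1.398 rad (80.1°).
Interpolate at f = 1/3 with slerp weights a = sin((1−f)δ)/sin δ ≈ 0.815, b = sin(fδ)/sin δ ≈ 0.456.
p = a·p₁ + b·p₂ ≈ (-0.100, -0.523, 0.847); φ = arcsin(p_z) ≈ 57.85°, λ = atan2(p_y, p_x) ≈ -100.87°.

≈ 58°N, 101°W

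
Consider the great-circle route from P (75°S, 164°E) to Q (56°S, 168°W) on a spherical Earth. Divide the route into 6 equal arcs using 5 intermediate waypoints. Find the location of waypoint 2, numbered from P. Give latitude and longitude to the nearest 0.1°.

Write both endpoints as unit vectors p₁, p₂ with components (cos φ cos λ, cos φ sin λ, sin φ).
The central angle between the endpoints is δ = arccos(p₁·p₂) ≈ 0.380 rad (21.8°).
Interpolate at f = 2/6 with slerp weights a = sin((1−f)δ)/sin δ ≈ 0.676, b = sin(fδ)/sin δ ≈ 0.341.
p = a·p₁ + b·p₂ ≈ (-0.354, 0.009, -0.935); φ = arcsin(p_z) ≈ -69.24°, λ = atan2(p_y, p_x) ≈ 178.61°.

≈ (69.2°S, 178.6°E)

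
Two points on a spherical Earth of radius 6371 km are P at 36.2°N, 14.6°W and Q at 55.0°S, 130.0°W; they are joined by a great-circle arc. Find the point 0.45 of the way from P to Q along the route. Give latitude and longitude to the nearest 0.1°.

Write both endpoints as unit vectors p₁, p₂ with components (cos φ cos λ, cos φ sin λ, sin φ).
The central angle between the endpoints is δ = arccos(p₁·p₂) ≈ 2.322 rad (133.0°).
Interpolate at f = 0.45 with slerp weights a = sin((1−f)δ)/sin δ ≈ 1.309, b = sin(fδ)/sin δ ≈ 1.183.
p = a·p₁ + b·p₂ ≈ (0.586, -0.786, -0.196); φ = arcsin(p_z) ≈ -11.29°, λ = atan2(p_y, p_x) ≈ -53.29°.

≈ 11.3°S, 53.3°W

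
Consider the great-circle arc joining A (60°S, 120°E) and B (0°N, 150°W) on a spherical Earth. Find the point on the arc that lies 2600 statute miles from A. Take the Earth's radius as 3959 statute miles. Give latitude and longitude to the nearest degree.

Convert each endpoint to a unit vector on the sphere (x = cos φ cos λ, y = cos φ sin λ, z = sin φ).
The central angle between the endpoints is δ = arccos(p₁·p₂) ≈ 1.571 rad (90.0°). The total great-circle distance is δ·R ≈ 1.571 × 3959 ≈ 6219 mi, so the target fraction is f = 2600/6219 ≈ 0.418.
Interpolate at f ≈ 0.418 with slerp weights a = sin((1−f)δ)/sin δ ≈ 0.792, b = sin(fδ)/sin δ ≈ 0.611.
p = a·p₁ + b·p₂ ≈ (-0.727, 0.038, -0.686); φ = arcsin(p_z) ≈ -43.31°, λ = atan2(p_y, p_x) ≈ 177.03°.

≈ (43°S, 177°E)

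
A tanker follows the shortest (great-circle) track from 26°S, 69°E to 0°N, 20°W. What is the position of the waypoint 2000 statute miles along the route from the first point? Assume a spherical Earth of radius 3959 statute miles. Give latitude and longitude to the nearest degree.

≈ 22°S, 37°E

Write both endpoints as unit vectors p₁, p₂ with components (cos φ cos λ, cos φ sin λ, sin φ).
The central angle between the endpoints is δ = arccos(p₁·p₂) ≈ 1.555 rad (89.1°). The total great-circle distance is δ·R ≈ 1.555 × 3959 ≈ 6157 mi, so the target fraction is f = 2000/6157 ≈ 0.325.
Interpolate at f ≈ 0.325 with slerp weights a = sin((1−f)δ)/sin δ ≈ 0.867, b = sin(fδ)/sin δ ≈ 0.484.
p = a·p₁ + b·p₂ ≈ (0.734, 0.562, -0.380); φ = arcsin(p_z) ≈ -22.35°, λ = atan2(p_y, p_x) ≈ 37.45°.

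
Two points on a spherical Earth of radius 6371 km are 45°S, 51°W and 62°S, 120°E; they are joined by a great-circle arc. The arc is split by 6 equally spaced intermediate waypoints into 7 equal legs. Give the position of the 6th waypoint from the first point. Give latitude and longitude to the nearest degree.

Write both endpoints as unit vectors p₁, p₂ with components (cos φ cos λ, cos φ sin λ, sin φ).
The central angle between the endpoints is δ = arccos(p₁·p₂) ≈ 1.270 rad (72.8°).
Interpolate at f = 6/7 with slerp weights a = sin((1−f)δ)/sin δ ≈ 0.189, b = sin(fδ)/sin δ ≈ 0.928.
p = a·p₁ + b·p₂ ≈ (-0.134, 0.273, -0.953); φ = arcsin(p_z) ≈ -72.29°, λ = atan2(p_y, p_x) ≈ 116.06°.

≈ 72°S, 116°E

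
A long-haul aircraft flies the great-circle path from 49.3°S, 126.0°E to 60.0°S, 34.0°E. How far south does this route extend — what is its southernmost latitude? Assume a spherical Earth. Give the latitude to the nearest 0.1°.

The great circle lies in the plane with unit normal n̂ = (p₁ × p₂)/|p₁ × p₂|.
Here n̂_z ≈ -0.426; the vertex latitude is φ_max = arccos|n̂_z| ≈ 64.8°.
Check via Clairaut: cos φ_max = |cos φ₁| · sin C = cos(49.3°)·sin(139.2°) ≈ 0.426, again giving ≈ 64.8°.

≈ 64.8°S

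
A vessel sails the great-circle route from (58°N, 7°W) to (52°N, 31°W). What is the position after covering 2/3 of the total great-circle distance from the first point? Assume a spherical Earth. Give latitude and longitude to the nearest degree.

Convert each endpoint to a unit vector on the sphere (x = cos φ cos λ, y = cos φ sin λ, z = sin φ).
The central angle between the endpoints is δ = arccos(p₁·p₂) ≈ 0.260 rad (14.9°).
Interpolate at f = 2/3 with slerp weights a = sin((1−f)δ)/sin δ ≈ 0.337, b = sin(fδ)/sin δ ≈ 0.671.
p = a·p₁ + b·p₂ ≈ (0.531, -0.234, 0.814); φ = arcsin(p_z) ≈ 54.51°, λ = atan2(p_y, p_x) ≈ -23.82°.

≈ (55°N, 24°W)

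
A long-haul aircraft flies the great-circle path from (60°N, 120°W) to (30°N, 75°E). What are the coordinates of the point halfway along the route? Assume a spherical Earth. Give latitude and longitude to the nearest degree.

Write both endpoints as unit vectors p₁, p₂ with components (cos φ cos λ, cos φ sin λ, sin φ).
The central angle between the endpoints is δ = arccos(p₁·p₂) ≈ 1.556 rad (89.2°).
Interpolate at f = 1/2 with slerp weights a = sin((1−f)δ)/sin δ ≈ 0.702, b = sin(fδ)/sin δ ≈ 0.702.
p = a·p₁ + b·p₂ ≈ (-0.018, 0.283, 0.959); φ = arcsin(p_z) ≈ 73.51°, λ = atan2(p_y, p_x) ≈ 93.67°.

≈ (74°N, 94°E)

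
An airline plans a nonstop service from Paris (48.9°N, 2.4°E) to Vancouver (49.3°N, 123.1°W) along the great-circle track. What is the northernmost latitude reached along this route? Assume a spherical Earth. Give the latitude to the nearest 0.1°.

≈ 68.4°N

The great circle lies in the plane with unit normal n̂ = (p₁ × p₂)/|p₁ × p₂|.
Here n̂_z ≈ -0.369; the vertex latitude is φ_max = arccos|n̂_z| ≈ 68.4°.
Check via Clairaut: cos φ_max = |cos φ₁| · sin C = cos(48.9°)·sin(34.1°) ≈ 0.369, again giving ≈ 68.4°.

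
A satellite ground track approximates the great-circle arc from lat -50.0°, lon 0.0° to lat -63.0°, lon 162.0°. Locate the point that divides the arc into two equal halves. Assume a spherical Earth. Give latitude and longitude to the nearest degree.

≈ lat -81°, lon 34°

Write both endpoints as unit vectors p₁, p₂ with components (cos φ cos λ, cos φ sin λ, sin φ).
The central angle between the endpoints is δ = arccos(p₁·p₂) ≈ 1.154 rad (66.1°).
Interpolate at f = 1/2 with slerp weights a = sin((1−f)δ)/sin δ ≈ 0.597, b = sin(fδ)/sin δ ≈ 0.597.
p = a·p₁ + b·p₂ ≈ (0.126, 0.084, -0.989); φ = arcsin(p_z) ≈ -81.31°, λ = atan2(p_y, p_x) ≈ 33.62°.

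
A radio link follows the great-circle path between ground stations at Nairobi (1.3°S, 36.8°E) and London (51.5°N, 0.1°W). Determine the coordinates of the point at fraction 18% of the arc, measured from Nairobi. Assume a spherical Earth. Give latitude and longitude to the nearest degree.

Write both endpoints as unit vectors p₁, p₂ with components (cos φ cos λ, cos φ sin λ, sin φ).
The central angle between the endpoints is δ = arccos(p₁·p₂) ≈ 1.070 rad (61.3°).
Interpolate at f = 0.18 with slerp weights a = sin((1−f)δ)/sin δ ≈ 0.877, b = sin(fδ)/sin δ ≈ 0.218.
p = a·p₁ + b·p₂ ≈ (0.838, 0.525, 0.151); φ = arcsin(p_z) ≈ 8.68°, λ = atan2(p_y, p_x) ≈ 32.07°.

≈ (9°N, 32°E)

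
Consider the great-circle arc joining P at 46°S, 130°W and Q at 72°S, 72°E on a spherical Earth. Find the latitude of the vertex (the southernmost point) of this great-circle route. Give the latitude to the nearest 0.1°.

≈ 84.7°S

The great circle lies in the plane with unit normal n̂ = (p₁ × p₂)/|p₁ × p₂|.
Here n̂_z ≈ -0.092; the vertex latitude is φ_max = arccos|n̂_z| ≈ 84.7°.
Check via Clairaut: cos φ_max = |cos φ₁| · sin C = cos(46.0°)·sin(172.4°) ≈ 0.092, again giving ≈ 84.7°.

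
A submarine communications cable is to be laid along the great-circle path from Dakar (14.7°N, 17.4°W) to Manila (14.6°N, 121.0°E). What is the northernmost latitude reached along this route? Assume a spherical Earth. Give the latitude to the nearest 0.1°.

≈ 36.4°N

The great circle lies in the plane with unit normal n̂ = (p₁ × p₂)/|p₁ × p₂|.
Here n̂_z ≈ +0.805; the vertex latitude is φ_max = arccos|n̂_z| ≈ 36.4°.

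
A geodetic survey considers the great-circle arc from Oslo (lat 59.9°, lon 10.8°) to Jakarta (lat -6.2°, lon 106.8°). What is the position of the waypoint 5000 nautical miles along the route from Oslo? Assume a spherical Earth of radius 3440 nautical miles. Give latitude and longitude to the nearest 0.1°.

≈ lat 6.8°, lon 99.2°

The haversine formula gives a central angle δ ≈ 1.717 rad (98.4°) between the endpoints. The total great-circle distance is δ·R ≈ 1.717 × 3440 ≈ 5906 nmi, so the target fraction is f = 5000/5906 ≈ 0.847.
Interpolate at f ≈ 0.847 with slerp weights a = sin((1−f)δ)/sin δ ≈ 0.263, b = sin(fδ)/sin δ ≈ 1.004.
p = a·p₁ + b·p₂ ≈ (-0.159, 0.980, 0.119); φ = arcsin(p_z) ≈ 6.85°, λ = atan2(p_y, p_x) ≈ 99.20°.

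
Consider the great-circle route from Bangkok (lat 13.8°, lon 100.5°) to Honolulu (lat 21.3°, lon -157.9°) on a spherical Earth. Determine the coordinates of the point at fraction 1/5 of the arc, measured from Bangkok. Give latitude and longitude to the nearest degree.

≈ lat 21°, lon 119°

Write both endpoints as unit vectors p₁, p₂ with components (cos φ cos λ, cos φ sin λ, sin φ).
The central angle between the endpoints is δ = arccos(p₁·p₂) ≈ 1.666 rad (95.5°).
Interpolate at f = 1/5 with slerp weights a = sin((1−f)δ)/sin δ ≈ 0.976, b = sin(fδ)/sin δ ≈ 0.329.
p = a·p₁ + b·p₂ ≈ (-0.456, 0.817, 0.352); φ = arcsin(p_z) ≈ 20.62°, λ = atan2(p_y, p_x) ≈ 119.19°.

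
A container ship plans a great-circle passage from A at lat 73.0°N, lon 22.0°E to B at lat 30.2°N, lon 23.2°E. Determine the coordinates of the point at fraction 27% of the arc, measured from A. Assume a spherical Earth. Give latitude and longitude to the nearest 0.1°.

The haversine formula gives a central angle δ ≈ 0.747 rad (42.8°) between the endpoints.
Interpolate at f = 0.27 with slerp weights a = sin((1−f)δ)/sin δ ≈ 0.763, b = sin(fδ)/sin δ ≈ 0.295.
p = a·p₁ + b·p₂ ≈ (0.441, 0.184, 0.878); φ = arcsin(p_z) ≈ 61.45°, λ = atan2(p_y, p_x) ≈ 22.64°.

≈ lat 61.4°N, lon 22.6°E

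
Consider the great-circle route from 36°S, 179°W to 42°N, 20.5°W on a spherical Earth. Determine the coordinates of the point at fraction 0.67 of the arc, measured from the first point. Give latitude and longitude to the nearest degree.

Write both endpoints as unit vectors p₁, p₂ with components (cos φ cos λ, cos φ sin λ, sin φ).
The central angle between the endpoints is δ = arccos(p₁·p₂) ≈ 2.833 rad (162.3°).
Interpolate at f = 0.67 with slerp weights a = sin((1−f)δ)/sin δ ≈ 2.647, b = sin(fδ)/sin δ ≈ 3.116.
p = a·p₁ + b·p₂ ≈ (0.028, -0.848, 0.529); φ = arcsin(p_z) ≈ 31.93°, λ = atan2(p_y, p_x) ≈ -88.13°.

≈ 32°N, 88°W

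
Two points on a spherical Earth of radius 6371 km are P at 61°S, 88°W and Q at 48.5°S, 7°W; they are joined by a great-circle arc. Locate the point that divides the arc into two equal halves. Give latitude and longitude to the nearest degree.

≈ 62°S, 40°W

Write both endpoints as unit vectors p₁, p₂ with components (cos φ cos λ, cos φ sin λ, sin φ).
The central angle between the endpoints is δ = arccos(p₁·p₂) ≈ 0.788 rad (45.1°).
Interpolate at f = 1/2 with slerp weights a = sin((1−f)δ)/sin δ ≈ 0.541, b = sin(fδ)/sin δ ≈ 0.541.
p = a·p₁ + b·p₂ ≈ (0.365, -0.306, -0.879); φ = arcsin(p_z) ≈ -61.54°, λ = atan2(p_y, p_x) ≈ -39.96°.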